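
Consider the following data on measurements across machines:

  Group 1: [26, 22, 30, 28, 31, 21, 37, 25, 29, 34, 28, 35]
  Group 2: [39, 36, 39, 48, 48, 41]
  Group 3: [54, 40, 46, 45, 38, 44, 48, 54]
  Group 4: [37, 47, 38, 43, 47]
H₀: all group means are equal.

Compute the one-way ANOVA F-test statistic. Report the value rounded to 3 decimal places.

Group means [28.83, 41.83, 46.12, 42.40], grand mean 38.000
SSB = Σnᵢ(x̄ᵢ−x̄)² = 1721.425; SSW = ΣΣ(x−x̄ᵢ)² = 724.575
MSB = 1721.425/3 = 573.8083; MSW = 724.575/27 = 26.8361
F = MSB/MSW = 21.3819
df = (3, 27)

test statistic = 21.382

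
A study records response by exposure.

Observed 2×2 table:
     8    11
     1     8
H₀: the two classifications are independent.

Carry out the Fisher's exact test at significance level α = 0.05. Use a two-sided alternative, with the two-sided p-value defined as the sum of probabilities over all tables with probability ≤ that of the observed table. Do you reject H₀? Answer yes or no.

reject H₀: no

Margins: r₁=19, r₂=9, c₁=9, c₂=19, n=28
p_obs = C(19,8)·C(9,1)/C(28,9); sum pmf over tables with pmf ≤ p_obs
p-value (two-sided) = 0.19527
At α=0.05: p ≥ α → fail to reject H₀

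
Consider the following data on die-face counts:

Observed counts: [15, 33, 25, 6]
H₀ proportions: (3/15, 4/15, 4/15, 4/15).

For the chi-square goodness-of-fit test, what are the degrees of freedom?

degrees of freedom = 3

df = k − 1 = 4 − 1 = 3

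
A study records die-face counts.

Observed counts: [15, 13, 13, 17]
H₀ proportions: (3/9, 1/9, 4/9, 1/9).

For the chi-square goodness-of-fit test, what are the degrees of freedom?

degrees of freedom = 3

df = k − 1 = 4 − 1 = 3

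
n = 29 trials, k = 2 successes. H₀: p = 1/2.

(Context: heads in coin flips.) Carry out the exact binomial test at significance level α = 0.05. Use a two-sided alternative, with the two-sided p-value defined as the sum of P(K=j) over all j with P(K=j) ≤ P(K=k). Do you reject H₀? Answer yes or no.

reject H₀: yes

Exact binomial: n=29, k=2, p₀=1/2=0.5000
P(X=j) = C(n,j)·p₀^j·(1−p₀)^(n−j); p = Σ P(X=j) over j with P(X=j) ≤ P(X=2)
p-value (two-sided) = 0.00000
At α=0.05: p < α → reject H₀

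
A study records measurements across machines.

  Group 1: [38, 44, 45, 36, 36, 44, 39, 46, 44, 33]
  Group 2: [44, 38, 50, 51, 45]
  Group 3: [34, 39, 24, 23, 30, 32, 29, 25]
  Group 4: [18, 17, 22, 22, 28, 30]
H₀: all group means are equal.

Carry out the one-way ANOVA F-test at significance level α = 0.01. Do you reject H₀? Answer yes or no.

Group means [40.50, 45.60, 29.50, 22.83], grand mean 34.690
SSB = Σnᵢ(x̄ᵢ−x̄)² = 1991.674; SSW = ΣΣ(x−x̄ᵢ)² = 648.533
MSB = 1991.674/3 = 663.8912; MSW = 648.533/25 = 25.9413
F = MSB/MSW = 25.5920
df = (3, 25)
p-value (upper-tail) = 0.00000
At α=0.01: p < α → reject H₀

reject H₀: yes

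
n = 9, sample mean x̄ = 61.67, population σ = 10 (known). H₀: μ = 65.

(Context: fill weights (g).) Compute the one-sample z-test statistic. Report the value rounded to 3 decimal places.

SE = σ/√n = 10/√9 = 3.3333
z = (x̄−μ₀)/SE = (61.67−65)/3.3333 = -0.9990

test statistic = -0.999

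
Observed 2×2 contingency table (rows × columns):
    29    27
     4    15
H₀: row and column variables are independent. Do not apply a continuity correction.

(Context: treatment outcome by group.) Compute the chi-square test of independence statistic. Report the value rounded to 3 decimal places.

test statistic = 5.438

Row totals [56, 19], col totals [33, 42], n=75
χ² = (29−24.64)²/24.64 + (27−31.36)²/31.36 + (4−8.36)²/8.36 + (15−10.64)²/10.64 = 5.4382
df = 1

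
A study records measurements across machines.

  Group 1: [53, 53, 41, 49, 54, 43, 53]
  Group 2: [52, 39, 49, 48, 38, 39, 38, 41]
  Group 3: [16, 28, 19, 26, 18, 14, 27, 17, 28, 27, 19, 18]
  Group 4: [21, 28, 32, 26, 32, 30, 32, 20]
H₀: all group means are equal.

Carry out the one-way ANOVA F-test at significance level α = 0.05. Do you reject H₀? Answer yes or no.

Group means [49.43, 43.00, 21.42, 27.62], grand mean 33.371
SSB = Σnᵢ(x̄ᵢ−x̄)² = 4525.665; SSW = ΣΣ(x−x̄ᵢ)² = 876.506
MSB = 4525.665/3 = 1508.5552; MSW = 876.506/31 = 28.2744
F = MSB/MSW = 53.3541
df = (3, 31)
p-value (upper-tail) = 0.00000
At α=0.05: p < α → reject H₀

reject H₀: yes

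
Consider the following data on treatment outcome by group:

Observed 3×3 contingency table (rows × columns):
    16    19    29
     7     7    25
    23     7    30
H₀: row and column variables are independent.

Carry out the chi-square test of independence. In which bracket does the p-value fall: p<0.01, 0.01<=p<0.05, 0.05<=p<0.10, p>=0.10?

p-value bracket: 0.01<=p<0.05

Row totals [64, 39, 60], col totals [46, 33, 84], n=163
χ² = (16−18.06)²/18.06 + (19−12.96)²/12.96 + (29−32.98)²/32.98 + (7−11.01)²/11.01 + (7−7.90)²/7.90 + (25−20.10)²/20.10 + (23−16.93)²/16.93 + (7−12.15)²/12.15 + (30−30.92)²/30.92 = 10.6722
df = 4
p-value (upper-tail) = 0.03051
→ bracket: 0.01<=p<0.05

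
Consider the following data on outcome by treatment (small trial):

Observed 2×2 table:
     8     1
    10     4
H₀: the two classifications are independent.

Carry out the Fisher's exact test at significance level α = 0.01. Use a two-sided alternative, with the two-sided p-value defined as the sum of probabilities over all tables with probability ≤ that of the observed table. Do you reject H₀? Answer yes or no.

Margins: r₁=9, r₂=14, c₁=18, c₂=5, n=23
p_obs = C(9,8)·C(14,10)/C(23,18); sum pmf over tables with pmf ≤ p_obs
p-value (two-sided) = 0.61057
At α=0.01: p ≥ α → fail to reject H₀

reject H₀: no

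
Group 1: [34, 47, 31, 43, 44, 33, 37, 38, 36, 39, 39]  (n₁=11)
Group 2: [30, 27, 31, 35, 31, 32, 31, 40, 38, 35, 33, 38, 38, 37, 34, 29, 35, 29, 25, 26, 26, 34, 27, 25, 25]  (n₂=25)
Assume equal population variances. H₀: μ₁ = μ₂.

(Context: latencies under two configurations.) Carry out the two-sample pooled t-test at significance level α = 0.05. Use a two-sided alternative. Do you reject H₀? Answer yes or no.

x̄₁=38.273, s₁=4.880, n₁=11
x̄₂=31.640, s₂=4.672, n₂=25
s_p² = [10·4.880² + 24·4.672²]/34 = 22.4101
SE = √(s_p²·(1/11+1/25)) = 1.7128
t = (38.273−31.640)/1.7128 = 3.8724
df = 34
p-value (two-sided) = 0.00047
At α=0.05: p < α → reject H₀

reject H₀: yes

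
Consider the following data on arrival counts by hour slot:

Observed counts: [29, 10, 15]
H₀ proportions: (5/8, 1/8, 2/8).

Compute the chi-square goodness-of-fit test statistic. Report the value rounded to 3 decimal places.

n = 54; E_i = n·p_i = [33.75, 6.75, 13.50]
χ² = (29−33.75)²/33.75 + (10−6.75)²/6.75 + (15−13.50)²/13.50 = 2.4000
df = 2

test statistic = 2.400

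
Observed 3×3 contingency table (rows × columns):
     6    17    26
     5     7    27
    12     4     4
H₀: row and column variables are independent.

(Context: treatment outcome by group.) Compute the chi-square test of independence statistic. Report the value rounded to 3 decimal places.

test statistic = 26.022

Row totals [49, 39, 20], col totals [23, 28, 57], n=108
χ² = (6−10.44)²/10.44 + (17−12.70)²/12.70 + (26−25.86)²/25.86 + (5−8.31)²/8.31 + (7−10.11)²/10.11 + (27−20.58)²/20.58 + (12−4.26)²/4.26 + (4−5.19)²/5.19 + (4−10.56)²/10.56 = 26.0222
df = 4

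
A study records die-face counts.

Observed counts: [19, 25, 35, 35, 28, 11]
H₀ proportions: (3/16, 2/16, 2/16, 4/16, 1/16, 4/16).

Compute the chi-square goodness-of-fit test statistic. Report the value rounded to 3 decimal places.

test statistic = 73.492

n = 153; E_i = n·p_i = [28.69, 19.12, 19.12, 38.25, 9.56, 38.25]
χ² = (19−28.69)²/28.69 + (25−19.12)²/19.12 + (35−19.12)²/19.12 + (35−38.25)²/38.25 + (28−9.56)²/9.56 + (11−38.25)²/38.25 = 73.4924
df = 5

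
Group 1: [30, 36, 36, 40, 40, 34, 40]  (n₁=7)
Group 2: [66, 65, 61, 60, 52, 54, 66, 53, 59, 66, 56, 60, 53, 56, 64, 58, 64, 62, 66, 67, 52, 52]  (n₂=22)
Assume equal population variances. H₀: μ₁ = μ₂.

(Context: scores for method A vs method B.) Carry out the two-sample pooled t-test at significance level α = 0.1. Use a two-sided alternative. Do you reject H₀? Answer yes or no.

reject H₀: yes

x̄₁=36.571, s₁=3.780, n₁=7
x̄₂=59.636, s₂=5.412, n₂=22
s_p² = [6·3.780² + 21·5.412²]/27 = 25.9557
SE = √(s_p²·(1/7+1/22)) = 2.2108
t = (36.571−59.636)/2.2108 = -10.4327
df = 27
p-value (two-sided) = 0.00000
At α=0.1: p < α → reject H₀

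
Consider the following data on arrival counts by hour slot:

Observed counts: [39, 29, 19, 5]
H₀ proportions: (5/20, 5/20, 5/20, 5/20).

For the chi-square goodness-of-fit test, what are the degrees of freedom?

degrees of freedom = 3

df = k − 1 = 4 − 1 = 3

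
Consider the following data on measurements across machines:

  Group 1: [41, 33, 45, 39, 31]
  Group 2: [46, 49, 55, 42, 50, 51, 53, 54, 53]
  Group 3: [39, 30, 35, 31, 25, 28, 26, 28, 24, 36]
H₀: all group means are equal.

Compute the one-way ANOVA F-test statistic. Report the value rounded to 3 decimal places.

test statistic = 40.601

Group means [37.80, 50.33, 30.20], grand mean 39.333
SSB = Σnᵢ(x̄ᵢ−x̄)² = 1934.933; SSW = ΣΣ(x−x̄ᵢ)² = 500.400
MSB = 1934.933/2 = 967.4667; MSW = 500.400/21 = 23.8286
F = MSB/MSW = 40.6011
df = (2, 21)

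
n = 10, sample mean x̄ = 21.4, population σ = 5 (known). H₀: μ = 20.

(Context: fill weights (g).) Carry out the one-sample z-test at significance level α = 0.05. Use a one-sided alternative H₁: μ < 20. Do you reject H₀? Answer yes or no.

reject H₀: no

SE = σ/√n = 5/√10 = 1.5811
z = (x̄−μ₀)/SE = (21.4−20)/1.5811 = 0.8854
p-value (one-sided, H₁ less) = 0.81204
At α=0.05: p ≥ α → fail to reject H₀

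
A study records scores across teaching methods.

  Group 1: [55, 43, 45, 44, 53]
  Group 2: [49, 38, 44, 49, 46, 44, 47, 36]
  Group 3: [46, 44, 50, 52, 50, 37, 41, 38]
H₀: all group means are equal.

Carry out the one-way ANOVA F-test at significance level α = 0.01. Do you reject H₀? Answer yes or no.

Group means [48.00, 44.12, 44.75], grand mean 45.286
SSB = Σnᵢ(x̄ᵢ−x̄)² = 49.911; SSW = ΣΣ(x−x̄ᵢ)² = 516.375
MSB = 49.911/2 = 24.9554; MSW = 516.375/18 = 28.6875
F = MSB/MSW = 0.8699
df = (2, 18)
p-value (upper-tail) = 0.43588
At α=0.01: p ≥ α → fail to reject H₀

reject H₀: no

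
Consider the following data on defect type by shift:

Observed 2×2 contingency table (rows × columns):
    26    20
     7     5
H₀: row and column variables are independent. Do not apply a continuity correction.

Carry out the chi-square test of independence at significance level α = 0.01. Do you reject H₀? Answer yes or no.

reject H₀: no

Row totals [46, 12], col totals [33, 25], n=58
χ² = (26−26.17)²/26.17 + (20−19.83)²/19.83 + (7−6.83)²/6.83 + (5−5.17)²/5.17 = 0.0127
df = 1
p-value (upper-tail) = 0.91015
At α=0.01: p ≥ α → fail to reject H₀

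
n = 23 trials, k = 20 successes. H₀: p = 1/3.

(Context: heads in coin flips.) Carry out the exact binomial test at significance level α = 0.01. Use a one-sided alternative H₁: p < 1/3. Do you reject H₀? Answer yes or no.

Exact binomial: n=23, k=20, p₀=1/3=0.3333
P(X≤20) from Σ C(n,i)·p₀^i·(1−p₀)^(n−i)
p-value (one-sided, H₁ less) = 1.00000
At α=0.01: p ≥ α → fail to reject H₀

reject H₀: no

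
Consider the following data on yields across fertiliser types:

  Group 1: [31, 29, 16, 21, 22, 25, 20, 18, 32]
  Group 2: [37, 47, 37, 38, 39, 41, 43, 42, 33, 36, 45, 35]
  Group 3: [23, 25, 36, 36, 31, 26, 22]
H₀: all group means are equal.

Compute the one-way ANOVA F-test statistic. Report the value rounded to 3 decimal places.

test statistic = 25.109

Group means [23.78, 39.42, 28.43], grand mean 31.643
SSB = Σnᵢ(x̄ᵢ−x̄)² = 1354.242; SSW = ΣΣ(x−x̄ᵢ)² = 674.187
MSB = 1354.242/2 = 677.1210; MSW = 674.187/25 = 26.9675
F = MSB/MSW = 25.1088
df = (2, 25)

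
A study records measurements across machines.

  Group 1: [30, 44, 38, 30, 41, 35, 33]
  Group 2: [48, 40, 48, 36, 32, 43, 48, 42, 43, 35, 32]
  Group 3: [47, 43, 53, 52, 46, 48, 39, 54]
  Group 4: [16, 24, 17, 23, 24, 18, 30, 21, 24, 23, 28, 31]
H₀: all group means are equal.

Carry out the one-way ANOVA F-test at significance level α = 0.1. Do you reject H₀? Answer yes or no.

Group means [35.86, 40.64, 47.75, 23.25], grand mean 35.763
SSB = Σnᵢ(x̄ᵢ−x̄)² = 3289.716; SSW = ΣΣ(x−x̄ᵢ)² = 995.153
MSB = 3289.716/3 = 1096.5719; MSW = 995.153/34 = 29.2692
F = MSB/MSW = 37.4651
df = (3, 34)
p-value (upper-tail) = 0.00000
At α=0.1: p < α → reject H₀

reject H₀: yes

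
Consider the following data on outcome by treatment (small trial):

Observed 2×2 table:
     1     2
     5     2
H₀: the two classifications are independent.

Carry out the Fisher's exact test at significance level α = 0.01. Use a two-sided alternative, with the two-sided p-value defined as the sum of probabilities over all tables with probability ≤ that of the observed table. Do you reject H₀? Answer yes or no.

reject H₀: no

Margins: r₁=3, r₂=7, c₁=6, c₂=4, n=10
p_obs = C(3,1)·C(7,5)/C(10,6); sum pmf over tables with pmf ≤ p_obs
p-value (two-sided) = 0.50000
At α=0.01: p ≥ α → fail to reject H₀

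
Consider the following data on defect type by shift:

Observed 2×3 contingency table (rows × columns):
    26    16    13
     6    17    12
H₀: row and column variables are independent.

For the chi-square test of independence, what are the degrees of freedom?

degrees of freedom = 2

df = (r−1)(c−1) = (2−1)·(3−1) = 2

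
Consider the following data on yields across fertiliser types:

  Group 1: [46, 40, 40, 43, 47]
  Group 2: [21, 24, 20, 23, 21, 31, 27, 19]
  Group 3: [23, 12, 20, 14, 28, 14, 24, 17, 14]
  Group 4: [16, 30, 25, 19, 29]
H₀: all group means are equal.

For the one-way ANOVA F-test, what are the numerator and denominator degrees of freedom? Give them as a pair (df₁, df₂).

k = 4 groups, N = 27 total
df = (k−1, N−k) = (4−1, 27−4) = (3, 23)

degrees of freedom = [3, 23]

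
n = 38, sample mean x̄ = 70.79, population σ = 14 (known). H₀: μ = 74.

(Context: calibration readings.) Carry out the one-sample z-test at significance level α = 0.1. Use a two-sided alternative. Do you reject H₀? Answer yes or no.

reject H₀: no

SE = σ/√n = 14/√38 = 2.2711
z = (x̄−μ₀)/SE = (70.79−74)/2.2711 = -1.4134
p-value (two-sided) = 0.15753
At α=0.1: p ≥ α → fail to reject H₀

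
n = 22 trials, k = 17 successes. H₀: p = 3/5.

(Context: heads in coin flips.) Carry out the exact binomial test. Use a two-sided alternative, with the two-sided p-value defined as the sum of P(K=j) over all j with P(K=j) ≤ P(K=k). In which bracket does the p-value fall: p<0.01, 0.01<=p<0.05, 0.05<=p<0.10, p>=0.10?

p-value bracket: p>=0.10

Exact binomial: n=22, k=17, p₀=3/5=0.6000
P(X=j) = C(n,j)·p₀^j·(1−p₀)^(n−j); p = Σ P(X=j) over j with P(X=j) ≤ P(X=17)
p-value (two-sided) = 0.12733
→ bracket: p>=0.10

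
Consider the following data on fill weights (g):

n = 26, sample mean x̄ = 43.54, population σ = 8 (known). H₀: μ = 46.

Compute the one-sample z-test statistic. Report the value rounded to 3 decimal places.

SE = σ/√n = 8/√26 = 1.5689
z = (x̄−μ₀)/SE = (43.54−46)/1.5689 = -1.5679

test statistic = -1.568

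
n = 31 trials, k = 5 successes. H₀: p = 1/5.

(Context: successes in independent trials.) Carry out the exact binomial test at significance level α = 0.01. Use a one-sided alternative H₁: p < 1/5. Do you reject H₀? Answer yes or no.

Exact binomial: n=31, k=5, p₀=1/5=0.2000
P(X≤5) from Σ C(n,i)·p₀^i·(1−p₀)^(n−i)
p-value (one-sided, H₁ less) = 0.39306
At α=0.01: p ≥ α → fail to reject H₀

reject H₀: no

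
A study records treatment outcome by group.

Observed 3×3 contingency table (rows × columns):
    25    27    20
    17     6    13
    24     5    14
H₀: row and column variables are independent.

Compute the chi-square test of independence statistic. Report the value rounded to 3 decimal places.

Row totals [72, 36, 43], col totals [66, 38, 47], n=151
χ² = (25−31.47)²/31.47 + (27−18.12)²/18.12 + (20−22.41)²/22.41 + (17−15.74)²/15.74 + (6−9.06)²/9.06 + (13−11.21)²/11.21 + (24−18.79)²/18.79 + (5−10.82)²/10.82 + (14−13.38)²/13.38 = 11.9662
df = 4

test statistic = 11.966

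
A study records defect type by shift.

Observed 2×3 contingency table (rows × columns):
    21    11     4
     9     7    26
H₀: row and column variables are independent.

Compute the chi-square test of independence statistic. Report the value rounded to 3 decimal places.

Row totals [36, 42], col totals [30, 18, 30], n=78
χ² = (21−13.85)²/13.85 + (11−8.31)²/8.31 + (4−13.85)²/13.85 + (9−16.15)²/16.15 + (7−9.69)²/9.69 + (26−16.15)²/16.15 = 21.4878
df = 2

test statistic = 21.488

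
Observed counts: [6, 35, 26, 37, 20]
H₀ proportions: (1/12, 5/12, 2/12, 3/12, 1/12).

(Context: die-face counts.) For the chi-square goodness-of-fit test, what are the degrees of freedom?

degrees of freedom = 4

df = k − 1 = 5 − 1 = 4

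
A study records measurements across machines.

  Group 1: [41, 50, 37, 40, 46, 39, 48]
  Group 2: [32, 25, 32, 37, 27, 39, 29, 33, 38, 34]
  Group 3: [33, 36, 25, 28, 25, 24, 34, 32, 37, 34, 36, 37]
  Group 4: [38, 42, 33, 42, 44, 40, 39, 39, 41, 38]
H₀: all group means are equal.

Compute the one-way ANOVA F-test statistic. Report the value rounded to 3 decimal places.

test statistic = 13.550

Group means [43.00, 32.60, 31.75, 39.60], grand mean 36.000
SSB = Σnᵢ(x̄ᵢ−x̄)² = 804.950; SSW = ΣΣ(x−x̄ᵢ)² = 693.050
MSB = 804.950/3 = 268.3167; MSW = 693.050/35 = 19.8014
F = MSB/MSW = 13.5504
df = (3, 35)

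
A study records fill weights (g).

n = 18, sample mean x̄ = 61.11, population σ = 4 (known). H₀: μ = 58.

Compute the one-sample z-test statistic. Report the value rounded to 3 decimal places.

SE = σ/√n = 4/√18 = 0.9428
z = (x̄−μ₀)/SE = (61.11−58)/0.9428 = 3.2987

test statistic = 3.299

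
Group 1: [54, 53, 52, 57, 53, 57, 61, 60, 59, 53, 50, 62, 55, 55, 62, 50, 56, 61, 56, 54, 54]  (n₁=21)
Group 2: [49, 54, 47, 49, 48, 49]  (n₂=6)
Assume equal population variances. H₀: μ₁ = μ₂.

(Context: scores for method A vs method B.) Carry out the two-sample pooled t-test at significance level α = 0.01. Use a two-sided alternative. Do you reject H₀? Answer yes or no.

x̄₁=55.905, s₁=3.727, n₁=21
x̄₂=49.333, s₂=2.422, n₂=6
s_p² = [20·3.727² + 5·2.422²]/25 = 12.2857
SE = √(s_p²·(1/21+1/6)) = 1.6225
t = (55.905−49.333)/1.6225 = 4.0501
df = 25
p-value (two-sided) = 0.00044
At α=0.01: p < α → reject H₀

reject H₀: yes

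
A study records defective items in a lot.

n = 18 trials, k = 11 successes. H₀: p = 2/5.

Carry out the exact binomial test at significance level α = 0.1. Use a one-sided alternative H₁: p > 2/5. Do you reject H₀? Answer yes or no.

reject H₀: yes

Exact binomial: n=18, k=11, p₀=2/5=0.4000
P(X≥11) from Σ C(n,i)·p₀^i·(1−p₀)^(n−i)
p-value (one-sided, H₁ greater) = 0.05765
At α=0.1: p < α → reject H₀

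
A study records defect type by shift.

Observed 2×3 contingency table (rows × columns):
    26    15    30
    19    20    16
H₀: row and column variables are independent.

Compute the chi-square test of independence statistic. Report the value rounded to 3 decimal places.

Row totals [71, 55], col totals [45, 35, 46], n=126
χ² = (26−25.36)²/25.36 + (15−19.72)²/19.72 + (30−25.92)²/25.92 + (19−19.64)²/19.64 + (20−15.28)²/15.28 + (16−20.08)²/20.08 = 4.0984
df = 2

test statistic = 4.098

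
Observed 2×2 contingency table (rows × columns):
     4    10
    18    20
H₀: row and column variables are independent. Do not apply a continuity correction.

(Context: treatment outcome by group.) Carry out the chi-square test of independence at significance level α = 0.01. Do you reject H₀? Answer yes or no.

reject H₀: no

Row totals [14, 38], col totals [22, 30], n=52
χ² = (4−5.92)²/5.92 + (10−8.08)²/8.08 + (18−16.08)²/16.08 + (20−21.92)²/21.92 = 1.4810
df = 1
p-value (upper-tail) = 0.22362
At α=0.01: p ≥ α → fail to reject H₀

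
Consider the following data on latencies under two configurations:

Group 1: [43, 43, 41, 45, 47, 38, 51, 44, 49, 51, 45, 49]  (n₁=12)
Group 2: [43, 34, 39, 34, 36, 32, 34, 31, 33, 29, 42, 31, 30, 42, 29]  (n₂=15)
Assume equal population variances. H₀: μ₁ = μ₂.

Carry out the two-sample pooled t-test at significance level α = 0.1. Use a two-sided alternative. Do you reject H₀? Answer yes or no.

reject H₀: yes

x̄₁=45.500, s₁=4.034, n₁=12
x̄₂=34.600, s₂=4.793, n₂=15
s_p² = [11·4.034² + 14·4.793²]/25 = 20.0240
SE = √(s_p²·(1/12+1/15)) = 1.7331
t = (45.500−34.600)/1.7331 = 6.2893
df = 25
p-value (two-sided) = 0.00000
At α=0.1: p < α → reject H₀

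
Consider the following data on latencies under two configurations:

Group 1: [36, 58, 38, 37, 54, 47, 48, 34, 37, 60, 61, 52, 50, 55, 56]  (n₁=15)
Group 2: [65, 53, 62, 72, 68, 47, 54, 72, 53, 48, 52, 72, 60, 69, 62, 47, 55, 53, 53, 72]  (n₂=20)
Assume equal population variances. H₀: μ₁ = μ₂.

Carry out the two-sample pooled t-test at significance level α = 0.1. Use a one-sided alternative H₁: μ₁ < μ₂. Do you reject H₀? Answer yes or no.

reject H₀: yes

x̄₁=48.200, s₁=9.503, n₁=15
x̄₂=59.450, s₂=9.035, n₂=20
s_p² = [14·9.503² + 19·9.035²]/33 = 85.3136
SE = √(s_p²·(1/15+1/20)) = 3.1549
t = (48.200−59.450)/3.1549 = -3.5659
df = 33
p-value (one-sided, H₁ less) = 0.00057
At α=0.1: p < α → reject H₀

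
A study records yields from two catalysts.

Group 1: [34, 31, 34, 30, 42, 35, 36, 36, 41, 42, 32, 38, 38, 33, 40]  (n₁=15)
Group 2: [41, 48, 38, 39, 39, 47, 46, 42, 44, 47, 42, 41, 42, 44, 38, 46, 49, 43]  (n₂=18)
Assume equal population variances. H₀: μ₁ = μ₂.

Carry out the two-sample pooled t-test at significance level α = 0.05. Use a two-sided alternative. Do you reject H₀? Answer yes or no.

x̄₁=36.133, s₁=3.925, n₁=15
x̄₂=43.111, s₂=3.479, n₂=18
s_p² = [14·3.925² + 17·3.479²]/31 = 13.5971
SE = √(s_p²·(1/15+1/18)) = 1.2891
t = (36.133−43.111)/1.2891 = -5.4128
df = 31
p-value (two-sided) = 0.00001
At α=0.05: p < α → reject H₀

reject H₀: yes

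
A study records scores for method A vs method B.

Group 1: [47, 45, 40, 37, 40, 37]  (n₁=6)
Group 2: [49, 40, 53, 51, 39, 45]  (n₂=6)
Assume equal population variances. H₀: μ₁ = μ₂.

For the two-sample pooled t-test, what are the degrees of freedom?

degrees of freedom = 10

df = n₁ + n₂ − 2 = 6 + 6 − 2 = 10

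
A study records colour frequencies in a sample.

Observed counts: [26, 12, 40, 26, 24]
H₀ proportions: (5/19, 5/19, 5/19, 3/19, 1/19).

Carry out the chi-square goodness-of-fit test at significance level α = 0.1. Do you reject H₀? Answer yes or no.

n = 128; E_i = n·p_i = [33.68, 33.68, 33.68, 20.21, 6.74]
χ² = (26−33.68)²/33.68 + (12−33.68)²/33.68 + (40−33.68)²/33.68 + (26−20.21)²/20.21 + (24−6.74)²/6.74 = 62.7917
df = 4
p-value (upper-tail) = 0.00000
At α=0.1: p < α → reject H₀

reject H₀: yes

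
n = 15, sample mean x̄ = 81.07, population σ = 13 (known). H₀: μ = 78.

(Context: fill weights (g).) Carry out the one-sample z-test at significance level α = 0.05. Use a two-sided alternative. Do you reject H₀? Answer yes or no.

SE = σ/√n = 13/√15 = 3.3566
z = (x̄−μ₀)/SE = (81.07−78)/3.3566 = 0.9146
p-value (two-sided) = 0.36039
At α=0.05: p ≥ α → fail to reject H₀

reject H₀: no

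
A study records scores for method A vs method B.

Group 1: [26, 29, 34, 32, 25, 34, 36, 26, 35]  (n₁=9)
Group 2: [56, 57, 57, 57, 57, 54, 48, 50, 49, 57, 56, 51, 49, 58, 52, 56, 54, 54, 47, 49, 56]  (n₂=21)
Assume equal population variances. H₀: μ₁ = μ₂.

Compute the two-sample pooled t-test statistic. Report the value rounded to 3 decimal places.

test statistic = -14.905

x̄₁=30.778, s₁=4.324, n₁=9
x̄₂=53.524, s₂=3.614, n₂=21
s_p² = [8·4.324² + 20·3.614²]/28 = 14.6712
SE = √(s_p²·(1/9+1/21)) = 1.5260
t = (30.778−53.524)/1.5260 = -14.9054
df = 28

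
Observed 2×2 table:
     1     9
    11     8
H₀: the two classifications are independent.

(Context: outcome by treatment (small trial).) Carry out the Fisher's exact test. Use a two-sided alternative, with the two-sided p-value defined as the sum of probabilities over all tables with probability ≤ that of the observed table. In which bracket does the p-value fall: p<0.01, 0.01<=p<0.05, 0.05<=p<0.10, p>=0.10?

p-value bracket: 0.01<=p<0.05

Margins: r₁=10, r₂=19, c₁=12, c₂=17, n=29
p_obs = C(10,1)·C(19,11)/C(29,12); sum pmf over tables with pmf ≤ p_obs
p-value (two-sided) = 0.01909
→ bracket: 0.01<=p<0.05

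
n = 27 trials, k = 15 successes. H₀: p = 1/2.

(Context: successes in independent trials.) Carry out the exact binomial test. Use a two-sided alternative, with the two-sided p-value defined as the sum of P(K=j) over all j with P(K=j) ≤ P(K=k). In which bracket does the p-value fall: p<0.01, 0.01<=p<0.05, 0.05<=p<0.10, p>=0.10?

Exact binomial: n=27, k=15, p₀=1/2=0.5000
P(X=j) = C(n,j)·p₀^j·(1−p₀)^(n−j); p = Σ P(X=j) over j with P(X=j) ≤ P(X=15)
p-value (two-sided) = 0.70111
→ bracket: p>=0.10

p-value bracket: p>=0.10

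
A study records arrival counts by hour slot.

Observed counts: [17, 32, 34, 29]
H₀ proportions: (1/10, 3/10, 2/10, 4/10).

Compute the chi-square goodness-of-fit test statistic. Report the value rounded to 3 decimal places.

n = 112; E_i = n·p_i = [11.20, 33.60, 22.40, 44.80]
χ² = (17−11.20)²/11.20 + (32−33.60)²/33.60 + (34−22.40)²/22.40 + (29−44.80)²/44.80 = 14.6592
df = 3

test statistic = 14.659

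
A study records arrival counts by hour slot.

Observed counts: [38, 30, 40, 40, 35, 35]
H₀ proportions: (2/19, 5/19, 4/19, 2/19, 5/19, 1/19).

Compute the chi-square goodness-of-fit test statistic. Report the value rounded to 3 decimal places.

test statistic = 93.321

n = 218; E_i = n·p_i = [22.95, 57.37, 45.89, 22.95, 57.37, 11.47]
χ² = (38−22.95)²/22.95 + (30−57.37)²/57.37 + (40−45.89)²/45.89 + (40−22.95)²/22.95 + (35−57.37)²/57.37 + (35−11.47)²/11.47 = 93.3211
df = 5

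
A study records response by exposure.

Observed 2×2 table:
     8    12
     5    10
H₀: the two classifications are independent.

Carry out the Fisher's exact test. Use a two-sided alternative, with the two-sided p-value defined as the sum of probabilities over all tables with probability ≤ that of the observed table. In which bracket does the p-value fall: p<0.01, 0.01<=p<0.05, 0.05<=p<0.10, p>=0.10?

Margins: r₁=20, r₂=15, c₁=13, c₂=22, n=35
p_obs = C(20,8)·C(15,5)/C(35,13); sum pmf over tables with pmf ≤ p_obs
p-value (two-sided) = 0.73720
→ bracket: p>=0.10

p-value bracket: p>=0.10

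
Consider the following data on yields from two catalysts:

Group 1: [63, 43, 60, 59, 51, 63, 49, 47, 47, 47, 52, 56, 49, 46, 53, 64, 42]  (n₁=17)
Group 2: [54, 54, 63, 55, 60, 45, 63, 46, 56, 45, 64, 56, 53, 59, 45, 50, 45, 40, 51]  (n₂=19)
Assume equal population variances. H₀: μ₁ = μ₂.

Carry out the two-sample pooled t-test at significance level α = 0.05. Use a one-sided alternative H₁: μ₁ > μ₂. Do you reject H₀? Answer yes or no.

x̄₁=52.412, s₁=7.177, n₁=17
x̄₂=52.842, s₂=7.136, n₂=19
s_p² = [16·7.177² + 18·7.136²]/34 = 51.1954
SE = √(s_p²·(1/17+1/19)) = 2.3887
t = (52.412−52.842)/2.3887 = -0.1802
df = 34
p-value (one-sided, H₁ greater) = 0.57095
At α=0.05: p ≥ α → fail to reject H₀

reject H₀: no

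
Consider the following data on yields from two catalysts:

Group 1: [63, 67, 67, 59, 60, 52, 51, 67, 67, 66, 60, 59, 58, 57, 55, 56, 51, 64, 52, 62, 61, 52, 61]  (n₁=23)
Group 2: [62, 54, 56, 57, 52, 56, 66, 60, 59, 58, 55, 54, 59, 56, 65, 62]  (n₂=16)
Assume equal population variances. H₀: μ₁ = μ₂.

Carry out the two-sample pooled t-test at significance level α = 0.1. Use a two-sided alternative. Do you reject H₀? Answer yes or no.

x̄₁=59.435, s₁=5.501, n₁=23
x̄₂=58.188, s₂=4.004, n₂=16
s_p² = [22·5.501² + 15·4.004²]/37 = 24.4889
SE = √(s_p²·(1/23+1/16)) = 1.6110
t = (59.435−58.188)/1.6110 = 0.7742
df = 37
p-value (two-sided) = 0.44371
At α=0.1: p ≥ α → fail to reject H₀

reject H₀: no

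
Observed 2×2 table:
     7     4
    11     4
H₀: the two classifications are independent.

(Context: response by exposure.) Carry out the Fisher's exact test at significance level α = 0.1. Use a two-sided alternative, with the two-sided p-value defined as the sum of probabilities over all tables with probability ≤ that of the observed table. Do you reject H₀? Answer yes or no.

Margins: r₁=11, r₂=15, c₁=18, c₂=8, n=26
p_obs = C(11,7)·C(15,11)/C(26,18); sum pmf over tables with pmf ≤ p_obs
p-value (two-sided) = 0.68284
At α=0.1: p ≥ α → fail to reject H₀

reject H₀: no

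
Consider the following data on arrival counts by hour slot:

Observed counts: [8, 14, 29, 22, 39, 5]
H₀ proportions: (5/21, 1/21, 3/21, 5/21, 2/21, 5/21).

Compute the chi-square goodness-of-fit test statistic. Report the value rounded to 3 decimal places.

n = 117; E_i = n·p_i = [27.86, 5.57, 16.71, 27.86, 11.14, 27.86]
χ² = (8−27.86)²/27.86 + (14−5.57)²/5.57 + (29−16.71)²/16.71 + (22−27.86)²/27.86 + (39−11.14)²/11.14 + (5−27.86)²/27.86 = 125.5650
df = 5

test statistic = 125.565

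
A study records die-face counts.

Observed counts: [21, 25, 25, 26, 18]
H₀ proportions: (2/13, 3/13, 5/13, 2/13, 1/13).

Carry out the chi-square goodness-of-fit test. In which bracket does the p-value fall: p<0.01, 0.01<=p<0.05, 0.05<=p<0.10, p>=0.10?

n = 115; E_i = n·p_i = [17.69, 26.54, 44.23, 17.69, 8.85]
χ² = (21−17.69)²/17.69 + (25−26.54)²/26.54 + (25−44.23)²/44.23 + (26−17.69)²/17.69 + (18−8.85)²/8.85 = 22.4420
df = 4
p-value (upper-tail) = 0.00016
→ bracket: p<0.01

p-value bracket: p<0.01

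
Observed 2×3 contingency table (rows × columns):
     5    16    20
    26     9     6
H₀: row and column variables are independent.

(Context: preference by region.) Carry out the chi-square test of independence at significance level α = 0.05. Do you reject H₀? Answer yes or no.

reject H₀: yes

Row totals [41, 41], col totals [31, 25, 26], n=82
χ² = (5−15.50)²/15.50 + (16−12.50)²/12.50 + (20−13.00)²/13.00 + (26−15.50)²/15.50 + (9−12.50)²/12.50 + (6−13.00)²/13.00 = 23.7243
df = 2
p-value (upper-tail) = 0.00001
At α=0.05: p < α → reject H₀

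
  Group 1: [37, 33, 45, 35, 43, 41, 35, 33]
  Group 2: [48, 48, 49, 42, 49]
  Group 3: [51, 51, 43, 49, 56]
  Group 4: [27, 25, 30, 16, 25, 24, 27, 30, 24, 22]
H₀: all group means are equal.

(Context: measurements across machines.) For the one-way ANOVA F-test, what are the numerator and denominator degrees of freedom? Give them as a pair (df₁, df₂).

k = 4 groups, N = 28 total
df = (k−1, N−k) = (4−1, 28−4) = (3, 24)

degrees of freedom = [3, 24]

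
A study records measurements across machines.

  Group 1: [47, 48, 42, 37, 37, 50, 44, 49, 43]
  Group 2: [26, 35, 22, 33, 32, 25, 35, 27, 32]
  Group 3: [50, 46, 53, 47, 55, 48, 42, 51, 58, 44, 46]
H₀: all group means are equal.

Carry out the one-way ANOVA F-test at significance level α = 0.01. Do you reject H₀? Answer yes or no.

reject H₀: yes

Group means [44.11, 29.67, 49.09], grand mean 41.517
SSB = Σnᵢ(x̄ᵢ−x̄)² = 1955.443; SSW = ΣΣ(x−x̄ᵢ)² = 603.798
MSB = 1955.443/2 = 977.7217; MSW = 603.798/26 = 23.2230
F = MSB/MSW = 42.1014
df = (2, 26)
p-value (upper-tail) = 0.00000
At α=0.01: p < α → reject H₀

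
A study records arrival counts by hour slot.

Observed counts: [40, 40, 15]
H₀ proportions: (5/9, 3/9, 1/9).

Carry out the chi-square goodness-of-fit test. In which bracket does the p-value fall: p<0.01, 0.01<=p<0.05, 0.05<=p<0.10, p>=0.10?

p-value bracket: 0.01<=p<0.05

n = 95; E_i = n·p_i = [52.78, 31.67, 10.56]
χ² = (40−52.78)²/52.78 + (40−31.67)²/31.67 + (15−10.56)²/10.56 = 7.1579
df = 2
p-value (upper-tail) = 0.02791
→ bracket: 0.01<=p<0.05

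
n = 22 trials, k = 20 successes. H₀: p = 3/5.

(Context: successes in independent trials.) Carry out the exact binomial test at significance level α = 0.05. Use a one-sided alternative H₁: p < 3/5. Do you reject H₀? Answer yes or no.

reject H₀: no

Exact binomial: n=22, k=20, p₀=3/5=0.6000
P(X≤20) from Σ C(n,i)·p₀^i·(1−p₀)^(n−i)
p-value (one-sided, H₁ less) = 0.99979
At α=0.05: p ≥ α → fail to reject H₀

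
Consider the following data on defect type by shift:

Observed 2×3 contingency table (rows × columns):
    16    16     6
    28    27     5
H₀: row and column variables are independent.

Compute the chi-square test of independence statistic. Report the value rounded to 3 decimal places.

Row totals [38, 60], col totals [44, 43, 11], n=98
χ² = (16−17.06)²/17.06 + (16−16.67)²/16.67 + (6−4.27)²/4.27 + (28−26.94)²/26.94 + (27−26.33)²/26.33 + (5−6.73)²/6.73 = 1.3046
df = 2

test statistic = 1.305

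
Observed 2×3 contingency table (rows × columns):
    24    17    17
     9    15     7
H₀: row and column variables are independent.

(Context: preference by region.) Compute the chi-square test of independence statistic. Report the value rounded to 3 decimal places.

test statistic = 3.215

Row totals [58, 31], col totals [33, 32, 24], n=89
χ² = (24−21.51)²/21.51 + (17−20.85)²/20.85 + (17−15.64)²/15.64 + (9−11.49)²/11.49 + (15−11.15)²/11.15 + (7−8.36)²/8.36 = 3.2147
df = 2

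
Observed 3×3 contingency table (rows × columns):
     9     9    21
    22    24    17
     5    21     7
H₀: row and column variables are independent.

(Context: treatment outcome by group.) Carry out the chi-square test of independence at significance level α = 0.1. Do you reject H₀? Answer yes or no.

Row totals [39, 63, 33], col totals [36, 54, 45], n=135
χ² = (9−10.40)²/10.40 + (9−15.60)²/15.60 + (21−13.00)²/13.00 + (22−16.80)²/16.80 + (24−25.20)²/25.20 + (17−21.00)²/21.00 + (5−8.80)²/8.80 + (21−13.20)²/13.20 + (7−11.00)²/11.00 = 18.0370
df = 4
p-value (upper-tail) = 0.00121
At α=0.1: p < α → reject H₀

reject H₀: yes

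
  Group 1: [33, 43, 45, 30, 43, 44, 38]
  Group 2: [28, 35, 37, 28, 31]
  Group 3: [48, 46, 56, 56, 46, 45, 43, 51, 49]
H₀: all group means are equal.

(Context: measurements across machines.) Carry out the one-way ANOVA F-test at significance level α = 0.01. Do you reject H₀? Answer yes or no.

Group means [39.43, 31.80, 48.89], grand mean 41.667
SSB = Σnᵢ(x̄ᵢ−x̄)² = 991.263; SSW = ΣΣ(x−x̄ᵢ)² = 449.403
MSB = 991.263/2 = 495.6317; MSW = 449.403/18 = 24.9668
F = MSB/MSW = 19.8516
df = (2, 18)
p-value (upper-tail) = 0.00003
At α=0.01: p < α → reject H₀

reject H₀: yes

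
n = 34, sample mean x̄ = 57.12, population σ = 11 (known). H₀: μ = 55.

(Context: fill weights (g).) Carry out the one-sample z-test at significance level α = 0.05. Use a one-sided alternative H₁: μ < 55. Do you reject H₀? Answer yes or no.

reject H₀: no

SE = σ/√n = 11/√34 = 1.8865
z = (x̄−μ₀)/SE = (57.12−55)/1.8865 = 1.1238
p-value (one-sided, H₁ less) = 0.86945
At α=0.05: p ≥ α → fail to reject H₀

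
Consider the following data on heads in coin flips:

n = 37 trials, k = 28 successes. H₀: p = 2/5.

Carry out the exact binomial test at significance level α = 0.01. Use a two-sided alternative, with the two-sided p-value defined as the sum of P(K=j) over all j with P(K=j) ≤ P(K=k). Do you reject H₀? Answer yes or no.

Exact binomial: n=37, k=28, p₀=2/5=0.4000
P(X=j) = C(n,j)·p₀^j·(1−p₀)^(n−j); p = Σ P(X=j) over j with P(X=j) ≤ P(X=28)
p-value (two-sided) = 0.00001
At α=0.01: p < α → reject H₀

reject H₀: yes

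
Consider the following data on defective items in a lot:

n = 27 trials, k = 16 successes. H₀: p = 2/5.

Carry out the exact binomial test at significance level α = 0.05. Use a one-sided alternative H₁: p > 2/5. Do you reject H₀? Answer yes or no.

Exact binomial: n=27, k=16, p₀=2/5=0.4000
P(X≥16) from Σ C(n,i)·p₀^i·(1−p₀)^(n−i)
p-value (one-sided, H₁ greater) = 0.03370
At α=0.05: p < α → reject H₀

reject H₀: yes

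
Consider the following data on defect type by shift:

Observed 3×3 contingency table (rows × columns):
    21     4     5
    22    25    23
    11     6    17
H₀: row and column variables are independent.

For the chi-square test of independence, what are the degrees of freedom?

df = (r−1)(c−1) = (3−1)·(3−1) = 4

degrees of freedom = 4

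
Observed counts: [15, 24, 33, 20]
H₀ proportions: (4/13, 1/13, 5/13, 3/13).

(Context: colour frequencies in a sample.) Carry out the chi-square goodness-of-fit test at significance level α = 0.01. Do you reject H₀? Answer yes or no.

n = 92; E_i = n·p_i = [28.31, 7.08, 35.38, 21.23]
χ² = (15−28.31)²/28.31 + (24−7.08)²/7.08 + (33−35.38)²/35.38 + (20−21.23)²/21.23 = 46.9563
df = 3
p-value (upper-tail) = 0.00000
At α=0.01: p < α → reject H₀

reject H₀: yes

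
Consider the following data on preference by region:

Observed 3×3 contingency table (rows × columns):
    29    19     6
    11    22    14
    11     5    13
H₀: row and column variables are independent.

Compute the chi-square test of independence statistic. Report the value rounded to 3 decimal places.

test statistic = 19.340

Row totals [54, 47, 29], col totals [51, 46, 33], n=130
χ² = (29−21.18)²/21.18 + (19−19.11)²/19.11 + (6−13.71)²/13.71 + (11−18.44)²/18.44 + (22−16.63)²/16.63 + (14−11.93)²/11.93 + (11−11.38)²/11.38 + (5−10.26)²/10.26 + (13−7.36)²/7.36 = 19.3400
df = 4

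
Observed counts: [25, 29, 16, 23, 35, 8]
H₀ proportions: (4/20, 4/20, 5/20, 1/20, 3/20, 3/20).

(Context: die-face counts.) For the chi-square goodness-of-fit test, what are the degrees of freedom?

df = k − 1 = 6 − 1 = 5

degrees of freedom = 5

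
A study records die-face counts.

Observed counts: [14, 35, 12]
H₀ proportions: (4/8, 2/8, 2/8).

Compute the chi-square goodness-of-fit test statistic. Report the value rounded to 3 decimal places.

n = 61; E_i = n·p_i = [30.50, 15.25, 15.25]
χ² = (14−30.50)²/30.50 + (35−15.25)²/15.25 + (12−15.25)²/15.25 = 35.1967
df = 2

test statistic = 35.197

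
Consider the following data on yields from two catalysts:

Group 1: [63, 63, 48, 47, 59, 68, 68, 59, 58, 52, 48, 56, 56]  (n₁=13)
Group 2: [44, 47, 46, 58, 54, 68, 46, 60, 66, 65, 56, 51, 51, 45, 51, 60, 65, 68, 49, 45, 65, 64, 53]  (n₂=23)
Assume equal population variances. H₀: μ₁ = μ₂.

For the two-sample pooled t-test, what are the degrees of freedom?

df = n₁ + n₂ − 2 = 13 + 23 − 2 = 34

degrees of freedom = 34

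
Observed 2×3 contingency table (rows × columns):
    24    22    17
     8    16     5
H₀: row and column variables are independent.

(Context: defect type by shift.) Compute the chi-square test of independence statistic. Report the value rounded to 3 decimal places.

Row totals [63, 29], col totals [32, 38, 22], n=92
χ² = (24−21.91)²/21.91 + (22−26.02)²/26.02 + (17−15.07)²/15.07 + (8−10.09)²/10.09 + (16−11.98)²/11.98 + (5−6.93)²/6.93 = 3.3907
df = 2

test statistic = 3.391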